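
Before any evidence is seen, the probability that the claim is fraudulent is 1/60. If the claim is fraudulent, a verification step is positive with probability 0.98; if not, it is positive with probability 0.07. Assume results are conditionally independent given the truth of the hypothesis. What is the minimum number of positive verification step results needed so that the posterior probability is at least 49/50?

Prior odds = (1/60)/(59/60) = 1/59.
Likelihood ratio of a positive = 0.98/0.07 = 14.
Target posterior odds = 0.98/0.02 = 49.
Require 14ⁿ ≥ 49 ÷ (1/59) = 2891.
14³ = 2744 falls short of 2891 but 14⁴ = 38416 reaches it, so n = 4.

4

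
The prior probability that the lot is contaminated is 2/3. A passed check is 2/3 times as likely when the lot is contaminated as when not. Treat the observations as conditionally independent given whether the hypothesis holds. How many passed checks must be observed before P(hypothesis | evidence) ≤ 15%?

Prior odds: (2/3) ÷ (1/3) = 2.
Likelihood ratio per passed check = 2/3.
Target posterior odds = 0.15/0.85 = 3/17.
Require (2/3)ⁿ ≤ 3/17 ÷ 2 = 3/34.
(2/3)⁵ = 32/243 is still above 3/34 but (2/3)⁶ = 64/729 is at or below it, so n = 6.

6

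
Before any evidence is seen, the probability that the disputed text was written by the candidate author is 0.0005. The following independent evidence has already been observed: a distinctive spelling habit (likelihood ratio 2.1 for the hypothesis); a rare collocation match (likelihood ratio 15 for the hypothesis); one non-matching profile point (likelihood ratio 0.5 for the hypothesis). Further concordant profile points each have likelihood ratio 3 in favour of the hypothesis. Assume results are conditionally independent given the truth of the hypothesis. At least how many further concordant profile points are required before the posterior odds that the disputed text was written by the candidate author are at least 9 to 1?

Prior odds = 0.0005/0.9995 = 1/1999.
Combined Bayes factor of the evidence already in hand = 2.1 × 15 × 0.5 = 15.75.
Odds after that evidence = (1/1999) × 15.75 = 63/7996.
Target odds = 9.
Need 3ⁿ ≥ 9 ÷ (63/7996) = 7996/7.
3⁶ = 729 falls short of 7996/7 but 3⁷ = 2187 reaches it, so n = 7.

7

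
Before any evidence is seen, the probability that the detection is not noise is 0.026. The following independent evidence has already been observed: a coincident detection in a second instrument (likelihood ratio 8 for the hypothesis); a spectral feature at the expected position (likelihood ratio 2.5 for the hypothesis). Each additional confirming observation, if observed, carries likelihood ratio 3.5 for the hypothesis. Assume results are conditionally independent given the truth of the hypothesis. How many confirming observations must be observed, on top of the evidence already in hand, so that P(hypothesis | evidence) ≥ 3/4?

2

Prior odds = 0.026/0.974 = 13/487.
Combined Bayes factor of the evidence already in hand = 8 × 2.5 = 20.
Odds after that evidence = (13/487) × 20 = 260/487.
Target odds = 0.75/0.25 = 3.
Need 3.5ⁿ ≥ 3 ÷ (260/487) = 1461/260.
3.5¹ = 3.5 falls short of 1461/260 but 3.5² = 12.25 reaches it, so n = 2.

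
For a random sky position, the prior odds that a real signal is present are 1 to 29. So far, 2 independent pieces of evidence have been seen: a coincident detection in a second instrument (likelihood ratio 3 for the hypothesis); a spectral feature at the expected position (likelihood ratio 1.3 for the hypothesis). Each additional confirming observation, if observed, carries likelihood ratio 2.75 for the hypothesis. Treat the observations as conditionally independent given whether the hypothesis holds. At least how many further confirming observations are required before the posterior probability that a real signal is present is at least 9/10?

5

Prior odds = 1/29.
Combined Bayes factor of the evidence already in hand = 3 × 1.3 = 3.9.
Odds after that evidence = (1/29) × 3.9 = 39/290.
Target odds = 0.9/0.1 = 9.
Need 2.75ⁿ ≥ 9 ÷ (39/290) = 870/13.
2.75⁴ = 57.19140625 falls short of 870/13 but 2.75⁵ = 161051/1024 reaches it, so n = 5.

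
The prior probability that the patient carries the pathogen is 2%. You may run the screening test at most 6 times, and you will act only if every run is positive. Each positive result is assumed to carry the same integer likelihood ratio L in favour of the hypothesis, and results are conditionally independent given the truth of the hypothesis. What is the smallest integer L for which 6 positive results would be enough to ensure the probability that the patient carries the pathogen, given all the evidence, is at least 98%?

Prior odds = 0.02/0.98 = 1/49.
Target odds = 0.98/0.02 = 49.
Need L⁶ ≥ 49 ÷ (1/49) = 2401.
3⁶ = 729 < 2401 ≤ 4096 = 4⁶, so L = 4.

4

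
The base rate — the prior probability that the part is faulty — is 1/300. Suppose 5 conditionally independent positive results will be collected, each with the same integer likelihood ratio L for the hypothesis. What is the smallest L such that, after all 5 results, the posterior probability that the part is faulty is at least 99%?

Prior odds = (1/300)/(299/300) = 1/299.
Target odds = 0.99/0.01 = 99.
Need L⁵ ≥ 99 ÷ (1/299) = 29601.
7⁵ = 16807 < 29601 ≤ 32768 = 8⁵, so L = 8.

8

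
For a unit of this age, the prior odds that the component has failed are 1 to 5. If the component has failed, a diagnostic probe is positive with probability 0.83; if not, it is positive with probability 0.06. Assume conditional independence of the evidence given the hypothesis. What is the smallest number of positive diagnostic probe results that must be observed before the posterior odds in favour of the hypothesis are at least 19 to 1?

Prior odds = 0.2.
Likelihood ratio of a positive = 0.83/0.06 = 83/6.
Target odds = 19.
Need 0.2 × (83/6)ⁿ ≥ 19, i.e. (83/6)ⁿ ≥ 95.
(83/6)¹ = 83/6 falls short of 95 but (83/6)² = 6889/36 reaches it, so n = 2.

2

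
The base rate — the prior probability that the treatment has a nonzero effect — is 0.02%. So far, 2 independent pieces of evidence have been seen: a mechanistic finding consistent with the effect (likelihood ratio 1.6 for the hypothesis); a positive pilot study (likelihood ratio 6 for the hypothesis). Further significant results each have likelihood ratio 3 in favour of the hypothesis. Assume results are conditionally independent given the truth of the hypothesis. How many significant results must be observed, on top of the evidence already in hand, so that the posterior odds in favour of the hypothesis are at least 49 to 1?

Prior odds = 0.0002/0.9998 = 1/4999.
Combined Bayes factor of the evidence already in hand = 1.6 × 6 = 9.6.
Odds after that evidence = (1/4999) × 9.6 = 48/24995.
Target odds = 49.
Need 3ⁿ ≥ 49 ÷ (48/24995) = 1224755/48.
3⁹ = 19683 falls short of 1224755/48 but 3¹⁰ = 59049 reaches it, so n = 10.

10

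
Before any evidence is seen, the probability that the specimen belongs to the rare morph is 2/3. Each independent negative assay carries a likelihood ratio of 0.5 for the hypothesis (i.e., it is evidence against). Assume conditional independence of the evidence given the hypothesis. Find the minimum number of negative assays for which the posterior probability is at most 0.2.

Prior odds = (2/3)/(1/3) = 2.
Likelihood ratio per negative assay = 0.5.
Target posterior odds = 0.2/0.8 = 0.25.
Need 2 × 0.5ⁿ ≤ 0.25, i.e. 0.5ⁿ ≤ 0.125.
0.5² = 0.25 is still above 0.125 but 0.5³ = 0.125 is at or below it, so n = 3.

3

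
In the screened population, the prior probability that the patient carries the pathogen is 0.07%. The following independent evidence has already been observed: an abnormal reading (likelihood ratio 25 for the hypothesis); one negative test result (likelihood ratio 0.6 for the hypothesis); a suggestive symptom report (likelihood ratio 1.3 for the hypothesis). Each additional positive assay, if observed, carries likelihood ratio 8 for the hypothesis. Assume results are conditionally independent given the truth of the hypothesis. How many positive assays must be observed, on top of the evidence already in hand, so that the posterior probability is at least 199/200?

5

Prior odds = 0.0007/0.9993 = 7/9993.
Combined Bayes factor of the evidence already in hand = 25 × 0.6 × 1.3 = 19.5.
Odds after that evidence = (7/9993) × 19.5 = 91/6662.
Target odds = 0.995/0.005 = 199.
Need 8ⁿ ≥ 199 ÷ (91/6662) = 1325738/91.
8⁴ = 4096 falls short of 1325738/91 but 8⁵ = 32768 reaches it, so n = 5.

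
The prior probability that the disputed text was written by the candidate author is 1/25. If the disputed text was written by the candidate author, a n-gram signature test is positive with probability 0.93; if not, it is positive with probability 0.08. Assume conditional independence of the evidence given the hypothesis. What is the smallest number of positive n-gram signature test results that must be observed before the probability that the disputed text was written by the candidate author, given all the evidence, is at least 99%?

4

Prior odds = 0.04/0.96 = 1/24.
Likelihood ratio of a positive = 0.93/0.08 = 11.625.
Target odds: 0.99 ÷ 0.01 = 99.
Need (1/24) × 11.625ⁿ ≥ 99, i.e. 11.625ⁿ ≥ 2376.
11.625³ = 804357/512 falls short of 2376 but 11.625⁴ = 74805201/4096 reaches it, so n = 4.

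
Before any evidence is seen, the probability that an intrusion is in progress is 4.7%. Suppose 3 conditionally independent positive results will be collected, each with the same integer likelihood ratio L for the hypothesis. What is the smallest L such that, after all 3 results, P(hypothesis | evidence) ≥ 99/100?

Prior odds = 0.047/0.953 = 47/953.
Target odds = 0.99/0.01 = 99.
Need L³ ≥ 99 ÷ (47/953) = 94347/47.
12³ = 1728 < 94347/47 ≤ 2197 = 13³, so L = 13.

13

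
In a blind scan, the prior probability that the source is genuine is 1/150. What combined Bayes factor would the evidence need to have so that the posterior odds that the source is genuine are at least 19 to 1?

Prior odds = (1/150)/(149/150) = 1/149.
Target odds = 19.
Required Bayes factor = 19 ÷ (1/149) = 2831.

2831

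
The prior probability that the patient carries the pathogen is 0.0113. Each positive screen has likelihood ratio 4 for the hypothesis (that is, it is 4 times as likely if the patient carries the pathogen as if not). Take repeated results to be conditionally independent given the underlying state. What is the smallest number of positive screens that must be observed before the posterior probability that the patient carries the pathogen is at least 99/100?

Prior odds: 0.0113 ÷ 0.9887 = 113/9887.
Likelihood ratio per positive screen = 4.
Target posterior odds = 0.99/0.01 = 99.
Require 4ⁿ ≥ 99 ÷ (113/9887) = 978813/113.
4⁶ = 4096 falls short of 978813/113 but 4⁷ = 16384 reaches it, so n = 7.

7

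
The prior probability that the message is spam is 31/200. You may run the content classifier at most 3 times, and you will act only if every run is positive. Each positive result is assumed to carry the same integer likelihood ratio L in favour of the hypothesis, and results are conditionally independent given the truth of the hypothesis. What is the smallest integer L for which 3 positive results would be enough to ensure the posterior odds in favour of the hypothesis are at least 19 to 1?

Prior odds = 0.155/0.845 = 31/169.
Target odds = 19.
Need L³ ≥ 19 ÷ (31/169) = 3211/31.
4³ = 64 < 3211/31 ≤ 125 = 5³, so L = 5.

5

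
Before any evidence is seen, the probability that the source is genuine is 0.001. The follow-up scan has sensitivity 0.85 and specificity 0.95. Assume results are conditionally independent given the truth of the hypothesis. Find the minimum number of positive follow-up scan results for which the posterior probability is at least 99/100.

5

Prior odds: 0.001 ÷ 0.999 = 1/999.
False-positive rate = 1 − 0.95 = 0.05; likelihood ratio of a positive = 0.85/0.05 = 17.
Target posterior odds = 0.99/0.01 = 99.
Require 17ⁿ ≥ 99 ÷ (1/999) = 98901.
17⁴ = 83521 falls short of 98901 but 17⁵ = 1419857 reaches it, so n = 5.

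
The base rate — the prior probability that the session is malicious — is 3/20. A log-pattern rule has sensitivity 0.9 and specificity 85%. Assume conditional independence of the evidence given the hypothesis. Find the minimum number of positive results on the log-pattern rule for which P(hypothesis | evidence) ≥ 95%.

3

Prior odds: 0.15 ÷ 0.85 = 3/17.
False-positive rate = 1 − 0.85 = 0.15; likelihood ratio of a positive = 0.9/0.15 = 6.
Target odds: 0.95 ÷ 0.05 = 19.
Need (3/17) × 6ⁿ ≥ 19, i.e. 6ⁿ ≥ 323/3.
6² = 36 falls short of 323/3 but 6³ = 216 reaches it, so n = 3.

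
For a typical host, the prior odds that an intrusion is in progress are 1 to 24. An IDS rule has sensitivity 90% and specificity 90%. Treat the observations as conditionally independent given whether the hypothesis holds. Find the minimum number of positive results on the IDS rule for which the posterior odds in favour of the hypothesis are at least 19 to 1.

Prior odds = 1/24.
False-positive rate = 1 − 0.9 = 0.1; likelihood ratio of a positive = 0.9/0.1 = 9.
Target odds = 19.
Need (1/24) × 9ⁿ ≥ 19, i.e. 9ⁿ ≥ 456.
9² = 81 falls short of 456 but 9³ = 729 reaches it, so n = 3.

3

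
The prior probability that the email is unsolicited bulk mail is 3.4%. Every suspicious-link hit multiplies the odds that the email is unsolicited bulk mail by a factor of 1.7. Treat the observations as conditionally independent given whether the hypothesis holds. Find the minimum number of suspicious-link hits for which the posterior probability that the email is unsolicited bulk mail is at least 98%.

Prior odds = 0.034/0.966 = 17/483.
Likelihood ratio per suspicious-link hit = 1.7.
Target posterior odds = 0.98/0.02 = 49.
Need (17/483) × 1.7ⁿ ≥ 49, i.e. 1.7ⁿ ≥ 23667/17.
1.7¹³ ≈990.458 falls short of 23667/17 but 1.7¹⁴ ≈1683.78 reaches it, so n = 14.

14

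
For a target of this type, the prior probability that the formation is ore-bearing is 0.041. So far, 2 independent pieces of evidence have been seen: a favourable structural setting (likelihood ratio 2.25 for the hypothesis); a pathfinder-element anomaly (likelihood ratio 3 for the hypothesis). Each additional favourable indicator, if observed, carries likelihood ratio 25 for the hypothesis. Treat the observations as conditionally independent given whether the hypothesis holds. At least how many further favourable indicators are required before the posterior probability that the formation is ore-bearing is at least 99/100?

Prior odds = 0.041/0.959 = 41/959.
Combined Bayes factor of the evidence already in hand = 2.25 × 3 = 6.75.
Odds after that evidence = (41/959) × 6.75 = 1107/3836.
Target odds = 0.99/0.01 = 99.
Need 25ⁿ ≥ 99 ÷ (1107/3836) = 42196/123.
25¹ = 25 falls short of 42196/123 but 25² = 625 reaches it, so n = 2.

2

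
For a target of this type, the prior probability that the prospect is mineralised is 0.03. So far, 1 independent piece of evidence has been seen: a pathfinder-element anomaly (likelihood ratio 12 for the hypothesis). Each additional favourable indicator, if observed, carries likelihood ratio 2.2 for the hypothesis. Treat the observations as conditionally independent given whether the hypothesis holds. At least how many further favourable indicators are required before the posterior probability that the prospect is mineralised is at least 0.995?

Prior odds = 0.03/0.97 = 3/97.
Bayes factor of the evidence already in hand = 12.
Odds after that evidence = (3/97) × 12 = 36/97.
Target odds = 0.995/0.005 = 199.
Need 2.2ⁿ ≥ 199 ÷ (36/97) = 19303/36.
2.2⁷ = 19487171/78125 falls short of 19303/36 but 2.2⁸ = 214358881/390625 reaches it, so n = 8.

8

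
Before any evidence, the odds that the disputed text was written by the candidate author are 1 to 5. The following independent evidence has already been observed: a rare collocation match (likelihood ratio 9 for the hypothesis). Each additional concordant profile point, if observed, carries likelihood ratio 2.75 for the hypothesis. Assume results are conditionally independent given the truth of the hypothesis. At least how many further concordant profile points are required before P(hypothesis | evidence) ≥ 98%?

4

Prior odds = 0.2.
Bayes factor of the evidence already in hand = 9.
Odds after that evidence = 0.2 × 9 = 1.8.
Target odds = 0.98/0.02 = 49.
Need 2.75ⁿ ≥ 49 ÷ 1.8 = 245/9.
2.75³ = 20.796875 falls short of 245/9 but 2.75⁴ = 57.19140625 reaches it, so n = 4.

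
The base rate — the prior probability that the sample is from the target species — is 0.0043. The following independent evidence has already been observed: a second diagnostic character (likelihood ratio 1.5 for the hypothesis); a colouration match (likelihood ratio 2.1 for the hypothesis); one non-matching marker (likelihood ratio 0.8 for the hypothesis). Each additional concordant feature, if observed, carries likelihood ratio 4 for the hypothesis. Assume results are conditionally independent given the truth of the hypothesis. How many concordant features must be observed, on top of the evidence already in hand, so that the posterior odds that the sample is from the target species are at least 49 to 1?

Prior odds = 0.0043/0.9957 = 43/9957.
Combined Bayes factor of the evidence already in hand = 1.5 × 2.1 × 0.8 = 2.52.
Odds after that evidence = (43/9957) × 2.52 = 903/82975.
Target odds = 49.
Need 4ⁿ ≥ 49 ÷ (903/82975) = 580825/129.
4⁶ = 4096 falls short of 580825/129 but 4⁷ = 16384 reaches it, so n = 7.

7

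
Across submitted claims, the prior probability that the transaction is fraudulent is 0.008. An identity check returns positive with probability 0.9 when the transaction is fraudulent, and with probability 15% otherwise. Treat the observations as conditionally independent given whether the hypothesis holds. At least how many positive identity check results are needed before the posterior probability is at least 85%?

4

Prior odds = 0.008/0.992 = 1/124.
Likelihood ratio of a positive result = 0.9/0.15 = 6.
Target posterior odds = 0.85/0.15 = 17/3.
Need (1/124) × 6ⁿ ≥ 17/3, i.e. 6ⁿ ≥ 2108/3.
6³ = 216 falls short of 2108/3 but 6⁴ = 1296 reaches it, so n = 4.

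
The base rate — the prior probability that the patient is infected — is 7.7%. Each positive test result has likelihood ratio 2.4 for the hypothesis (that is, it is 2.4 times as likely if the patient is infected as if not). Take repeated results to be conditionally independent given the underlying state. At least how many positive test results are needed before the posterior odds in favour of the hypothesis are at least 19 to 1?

Prior odds: 0.077 ÷ 0.923 = 77/923.
Likelihood ratio per positive test result = 2.4.
Target odds = 19.
Require 2.4ⁿ ≥ 19 ÷ (77/923) = 17537/77.
2.4⁶ = 2985984/15625 falls short of 17537/77 but 2.4⁷ = 35831808/78125 reaches it, so n = 7.

7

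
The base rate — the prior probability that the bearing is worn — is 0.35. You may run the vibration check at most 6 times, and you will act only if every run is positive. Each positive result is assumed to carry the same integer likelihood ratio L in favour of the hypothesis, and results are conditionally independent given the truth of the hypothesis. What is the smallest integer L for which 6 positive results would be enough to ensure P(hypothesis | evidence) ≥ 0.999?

Prior odds = 0.35/0.65 = 7/13.
Target odds = 0.999/0.001 = 999.
Need L⁶ ≥ 999 ÷ (7/13) = 12987/7.
3⁶ = 729 < 12987/7 ≤ 4096 = 4⁶, so L = 4.

4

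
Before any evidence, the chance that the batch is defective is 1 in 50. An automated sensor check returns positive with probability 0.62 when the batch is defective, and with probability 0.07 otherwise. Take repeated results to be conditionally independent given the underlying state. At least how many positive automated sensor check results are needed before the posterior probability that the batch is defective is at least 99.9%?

5

Prior odds: 0.02 ÷ 0.98 = 1/49.
Likelihood ratio of a positive result = 0.62/0.07 = 62/7.
Target odds: 0.999 ÷ 0.001 = 999.
Need (1/49) × (62/7)ⁿ ≥ 999, i.e. (62/7)ⁿ ≥ 48951.
(62/7)⁴ = 14776336/2401 falls short of 48951 but (62/7)⁵ = 916132832/16807 reaches it, so n = 5.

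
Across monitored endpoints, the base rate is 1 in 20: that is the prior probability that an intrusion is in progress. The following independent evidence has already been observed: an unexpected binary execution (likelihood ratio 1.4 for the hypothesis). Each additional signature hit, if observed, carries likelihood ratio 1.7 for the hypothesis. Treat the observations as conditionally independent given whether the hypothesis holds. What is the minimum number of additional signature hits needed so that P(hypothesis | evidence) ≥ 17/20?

Prior odds = 0.05/0.95 = 1/19.
Bayes factor of the evidence already in hand = 1.4.
Odds after that evidence = (1/19) × 1.4 = 7/95.
Target odds = 0.85/0.15 = 17/3.
Need 1.7ⁿ ≥ 17/3 ÷ (7/95) = 1615/21.
1.7⁸ ≈69.7576 falls short of 1615/21 but 1.7⁹ ≈118.588 reaches it, so n = 9.

9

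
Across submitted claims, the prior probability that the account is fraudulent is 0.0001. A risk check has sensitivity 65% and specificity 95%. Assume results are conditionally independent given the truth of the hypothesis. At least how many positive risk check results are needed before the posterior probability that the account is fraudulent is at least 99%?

Prior odds = 0.0001/0.9999 = 1/9999.
False-positive rate = 1 − 0.95 = 0.05; likelihood ratio of a positive = 0.65/0.05 = 13.
Target posterior odds = 0.99/0.01 = 99.
Require 13ⁿ ≥ 99 ÷ (1/9999) = 989901.
13⁵ = 371293 falls short of 989901 but 13⁶ = 4826809 reaches it, so n = 6.

6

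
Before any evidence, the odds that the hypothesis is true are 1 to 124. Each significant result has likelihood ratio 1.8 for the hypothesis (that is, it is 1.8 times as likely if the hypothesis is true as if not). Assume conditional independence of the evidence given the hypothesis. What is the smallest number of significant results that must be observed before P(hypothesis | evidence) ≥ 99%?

Prior odds = 1/124.
Likelihood ratio per significant result = 1.8.
Target odds: 0.99 ÷ 0.01 = 99.
Need (1/124) × 1.8ⁿ ≥ 99, i.e. 1.8ⁿ ≥ 12276.
1.8¹⁶ ≈12144 falls short of 12276 but 1.8¹⁷ ≈21859.1 reaches it, so n = 17.

17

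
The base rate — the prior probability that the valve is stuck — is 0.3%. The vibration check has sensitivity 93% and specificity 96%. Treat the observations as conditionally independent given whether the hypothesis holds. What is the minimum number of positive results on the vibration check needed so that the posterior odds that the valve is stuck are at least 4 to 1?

3

Prior odds = 0.003/0.997 = 3/997.
False-positive rate = 1 − 0.96 = 0.04; likelihood ratio of a positive = 0.93/0.04 = 23.25.
Target odds = 4.
Require 23.25ⁿ ≥ 4 ÷ (3/997) = 3988/3.
23.25² = 540.5625 falls short of 3988/3 but 23.25³ = 804357/64 reaches it, so n = 3.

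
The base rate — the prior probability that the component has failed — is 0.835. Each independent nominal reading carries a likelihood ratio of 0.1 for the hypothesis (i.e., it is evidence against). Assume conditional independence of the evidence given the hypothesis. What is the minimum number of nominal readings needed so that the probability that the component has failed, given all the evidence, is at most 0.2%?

4

Prior odds: 0.835 ÷ 0.165 = 167/33.
Likelihood ratio per nominal reading = 0.1.
Target posterior odds = 0.002/0.998 = 1/499.
Require 0.1ⁿ ≤ 1/499 ÷ (167/33) = 33/83333.
0.1³ = 0.001 is still above 33/83333 but 0.1⁴ = 0.0001 is at or below it, so n = 4.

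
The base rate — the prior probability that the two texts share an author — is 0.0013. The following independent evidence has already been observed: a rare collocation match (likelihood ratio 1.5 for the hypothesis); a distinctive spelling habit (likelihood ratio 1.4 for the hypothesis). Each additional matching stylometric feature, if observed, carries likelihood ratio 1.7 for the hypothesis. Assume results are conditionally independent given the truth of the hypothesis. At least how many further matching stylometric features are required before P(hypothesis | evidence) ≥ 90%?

16

Prior odds = 0.0013/0.9987 = 13/9987.
Combined Bayes factor of the evidence already in hand = 1.5 × 1.4 = 2.1.
Odds after that evidence = (13/9987) × 2.1 = 91/33290.
Target odds = 0.9/0.1 = 9.
Need 1.7ⁿ ≥ 9 ÷ (91/33290) = 299610/91.
1.7¹⁵ ≈2862.42 falls short of 299610/91 but 1.7¹⁶ ≈4866.12 reaches it, so n = 16.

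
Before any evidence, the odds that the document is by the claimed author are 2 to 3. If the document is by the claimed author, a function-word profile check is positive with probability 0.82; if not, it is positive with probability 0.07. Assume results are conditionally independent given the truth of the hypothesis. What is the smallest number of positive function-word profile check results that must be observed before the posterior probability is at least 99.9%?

Prior odds = 2/3.
Likelihood ratio of a positive = 0.82/0.07 = 82/7.
Target posterior odds = 0.999/0.001 = 999.
Need (2/3) × (82/7)ⁿ ≥ 999, i.e. (82/7)ⁿ ≥ 1498.5.
(82/7)² = 6724/49 falls short of 1498.5 but (82/7)³ = 551368/343 reaches it, so n = 3.

3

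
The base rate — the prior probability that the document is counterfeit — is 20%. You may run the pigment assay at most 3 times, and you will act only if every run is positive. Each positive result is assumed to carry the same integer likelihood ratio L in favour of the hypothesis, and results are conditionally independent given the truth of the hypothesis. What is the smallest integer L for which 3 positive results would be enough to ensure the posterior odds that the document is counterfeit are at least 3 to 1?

Prior odds = 0.2/0.8 = 0.25.
Target odds = 3.
Need L³ ≥ 3 ÷ 0.25 = 12.
2³ = 8 < 12 ≤ 27 = 3³, so L = 3.

3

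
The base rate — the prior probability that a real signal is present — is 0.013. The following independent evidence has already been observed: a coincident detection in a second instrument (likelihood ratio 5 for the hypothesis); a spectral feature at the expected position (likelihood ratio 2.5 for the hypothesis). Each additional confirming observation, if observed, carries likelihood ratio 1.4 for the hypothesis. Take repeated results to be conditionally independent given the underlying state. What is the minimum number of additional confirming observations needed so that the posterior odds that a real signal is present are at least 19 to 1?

Prior odds = 0.013/0.987 = 13/987.
Combined Bayes factor of the evidence already in hand = 5 × 2.5 = 12.5.
Odds after that evidence = (13/987) × 12.5 = 325/1974.
Target odds = 19.
Need 1.4ⁿ ≥ 19 ÷ (325/1974) = 37506/325.
1.4¹⁴ ≈111.12 falls short of 37506/325 but 1.4¹⁵ ≈155.568 reaches it, so n = 15.

15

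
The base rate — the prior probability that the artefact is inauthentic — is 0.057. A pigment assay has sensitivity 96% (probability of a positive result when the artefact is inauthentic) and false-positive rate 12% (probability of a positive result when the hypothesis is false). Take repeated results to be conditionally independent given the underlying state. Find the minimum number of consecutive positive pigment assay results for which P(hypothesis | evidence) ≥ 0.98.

4

Prior odds: 0.057 ÷ 0.943 = 57/943.
Likelihood ratio of a positive result = 0.96/0.12 = 8.
Target odds: 0.98 ÷ 0.02 = 49.
Need (57/943) × 8ⁿ ≥ 49, i.e. 8ⁿ ≥ 46207/57.
8³ = 512 falls short of 46207/57 but 8⁴ = 4096 reaches it, so n = 4.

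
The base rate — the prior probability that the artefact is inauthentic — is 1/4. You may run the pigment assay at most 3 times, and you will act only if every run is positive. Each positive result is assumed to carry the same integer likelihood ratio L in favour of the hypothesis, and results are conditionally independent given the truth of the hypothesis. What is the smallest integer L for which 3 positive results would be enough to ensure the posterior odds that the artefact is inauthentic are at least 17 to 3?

Prior odds = 0.25/0.75 = 1/3.
Target odds = 17/3.
Need L³ ≥ 17/3 ÷ (1/3) = 17.
2³ = 8 < 17 ≤ 27 = 3³, so L = 3.

3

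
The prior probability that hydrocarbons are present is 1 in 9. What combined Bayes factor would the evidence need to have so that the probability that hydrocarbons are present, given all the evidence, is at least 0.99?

Prior odds = (1/9)/(8/9) = 0.125.
Target odds = 0.99/0.01 = 99.
Required Bayes factor = 99 ÷ 0.125 = 792.

792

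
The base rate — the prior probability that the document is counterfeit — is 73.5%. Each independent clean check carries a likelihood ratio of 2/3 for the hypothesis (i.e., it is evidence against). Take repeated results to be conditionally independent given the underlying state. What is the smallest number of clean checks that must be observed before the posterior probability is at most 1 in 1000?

20

Prior odds: 0.735 ÷ 0.265 = 147/53.
Likelihood ratio per clean check = 2/3.
Target odds: 0.001 ÷ 0.999 = 1/999.
Require (2/3)ⁿ ≤ 1/999 ÷ (147/53) = 53/146853.
(2/3)¹⁹ ≈0.000451093 is still above 53/146853 but (2/3)²⁰ ≈0.000300729 is at or below it, so n = 20.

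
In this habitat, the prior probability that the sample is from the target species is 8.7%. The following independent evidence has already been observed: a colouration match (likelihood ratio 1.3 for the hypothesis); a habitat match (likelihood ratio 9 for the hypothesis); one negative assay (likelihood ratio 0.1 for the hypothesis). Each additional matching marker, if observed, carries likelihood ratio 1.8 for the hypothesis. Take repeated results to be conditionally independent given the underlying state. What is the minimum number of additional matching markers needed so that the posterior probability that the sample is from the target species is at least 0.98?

Prior odds = 0.087/0.913 = 87/913.
Combined Bayes factor of the evidence already in hand = 1.3 × 9 × 0.1 = 1.17.
Odds after that evidence = (87/913) × 1.17 = 10179/91300.
Target odds = 0.98/0.02 = 49.
Need 1.8ⁿ ≥ 49 ÷ (10179/91300) = 4473700/10179.
1.8¹⁰ ≈357.047 falls short of 4473700/10179 but 1.8¹¹ ≈642.684 reaches it, so n = 11.

11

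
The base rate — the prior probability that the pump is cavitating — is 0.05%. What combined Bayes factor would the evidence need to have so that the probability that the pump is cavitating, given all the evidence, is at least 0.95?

Prior odds = 0.0005/0.9995 = 1/1999.
Target odds = 0.95/0.05 = 19.
Required Bayes factor = 19 ÷ (1/1999) = 37981.

37981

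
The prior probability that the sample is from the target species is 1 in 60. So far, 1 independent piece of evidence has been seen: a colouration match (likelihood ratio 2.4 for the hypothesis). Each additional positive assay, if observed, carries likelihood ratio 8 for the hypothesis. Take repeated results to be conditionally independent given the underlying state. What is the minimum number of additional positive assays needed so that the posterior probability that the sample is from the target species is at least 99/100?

Prior odds = (1/60)/(59/60) = 1/59.
Bayes factor of the evidence already in hand = 2.4.
Odds after that evidence = (1/59) × 2.4 = 12/295.
Target odds = 0.99/0.01 = 99.
Need 8ⁿ ≥ 99 ÷ (12/295) = 2433.75.
8³ = 512 falls short of 2433.75 but 8⁴ = 4096 reaches it, so n = 4.

4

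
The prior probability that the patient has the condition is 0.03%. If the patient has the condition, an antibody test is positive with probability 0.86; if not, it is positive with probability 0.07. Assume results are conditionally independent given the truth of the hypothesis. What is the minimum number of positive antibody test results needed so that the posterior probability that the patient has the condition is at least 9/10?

Prior odds: 0.0003 ÷ 0.9997 = 3/9997.
Likelihood ratio of a positive = 0.86/0.07 = 86/7.
Target posterior odds = 0.9/0.1 = 9.
Require (86/7)ⁿ ≥ 9 ÷ (3/9997) = 29991.
(86/7)⁴ = 54700816/2401 falls short of 29991 but (86/7)⁵ ≈279899 reaches it, so n = 5.

5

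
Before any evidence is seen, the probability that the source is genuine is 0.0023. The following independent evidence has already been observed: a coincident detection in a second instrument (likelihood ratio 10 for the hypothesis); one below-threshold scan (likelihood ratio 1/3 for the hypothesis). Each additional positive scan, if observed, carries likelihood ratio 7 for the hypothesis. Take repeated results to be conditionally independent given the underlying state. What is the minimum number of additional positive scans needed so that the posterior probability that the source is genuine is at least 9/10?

Prior odds = 0.0023/0.9977 = 23/9977.
Combined Bayes factor of the evidence already in hand = 10 × (1/3) = 10/3.
Odds after that evidence = (23/9977) × 10/3 = 230/29931.
Target odds = 0.9/0.1 = 9.
Need 7ⁿ ≥ 9 ÷ (230/29931) = 269379/230.
7³ = 343 falls short of 269379/230 but 7⁴ = 2401 reaches it, so n = 4.

4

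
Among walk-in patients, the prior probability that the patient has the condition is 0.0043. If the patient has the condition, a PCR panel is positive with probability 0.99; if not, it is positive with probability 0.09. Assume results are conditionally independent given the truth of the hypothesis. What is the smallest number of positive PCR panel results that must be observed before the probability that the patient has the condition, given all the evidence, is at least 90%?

Prior odds = 0.0043/0.9957 = 43/9957.
Likelihood ratio of a positive = 0.99/0.09 = 11.
Target odds: 0.9 ÷ 0.1 = 9.
Require 11ⁿ ≥ 9 ÷ (43/9957) = 89613/43.
11³ = 1331 falls short of 89613/43 but 11⁴ = 14641 reaches it, so n = 4.

4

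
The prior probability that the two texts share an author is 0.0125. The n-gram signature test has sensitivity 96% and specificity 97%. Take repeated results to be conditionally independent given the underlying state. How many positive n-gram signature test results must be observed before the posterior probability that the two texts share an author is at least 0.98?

3

Prior odds: 0.0125 ÷ 0.9875 = 1/79.
False-positive rate = 1 − 0.97 = 0.03; likelihood ratio of a positive = 0.96/0.03 = 32.
Target odds: 0.98 ÷ 0.02 = 49.
Require 32ⁿ ≥ 49 ÷ (1/79) = 3871.
32² = 1024 falls short of 3871 but 32³ = 32768 reaches it, so n = 3.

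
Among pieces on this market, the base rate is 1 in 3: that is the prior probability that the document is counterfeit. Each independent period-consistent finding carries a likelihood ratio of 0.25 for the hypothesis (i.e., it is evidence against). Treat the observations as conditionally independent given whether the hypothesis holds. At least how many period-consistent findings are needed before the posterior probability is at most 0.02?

3

Prior odds: (1/3) ÷ (2/3) = 0.5.
Likelihood ratio per period-consistent finding = 0.25.
Target posterior odds = 0.02/0.98 = 1/49.
Require 0.25ⁿ ≤ 1/49 ÷ 0.5 = 2/49.
0.25² = 0.0625 is still above 2/49 but 0.25³ = 0.015625 is at or below it, so n = 3.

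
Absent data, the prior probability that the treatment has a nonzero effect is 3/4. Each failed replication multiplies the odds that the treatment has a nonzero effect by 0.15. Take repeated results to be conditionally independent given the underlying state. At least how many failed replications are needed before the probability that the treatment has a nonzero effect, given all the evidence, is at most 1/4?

2

Prior odds = 0.75/0.25 = 3.
Likelihood ratio per failed replication = 0.15.
Target odds: 0.25 ÷ 0.75 = 1/3.
Need 3 × 0.15ⁿ ≤ 1/3, i.e. 0.15ⁿ ≤ 1/9.
0.15¹ = 0.15 is still above 1/9 but 0.15² = 0.0225 is at or below it, so n = 2.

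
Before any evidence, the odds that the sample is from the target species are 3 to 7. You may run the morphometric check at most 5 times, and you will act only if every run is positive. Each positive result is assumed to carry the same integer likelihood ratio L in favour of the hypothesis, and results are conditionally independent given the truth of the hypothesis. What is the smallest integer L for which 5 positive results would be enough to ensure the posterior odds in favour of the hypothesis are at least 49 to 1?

Prior odds = 3/7.
Target odds = 49.
Need L⁵ ≥ 49 ÷ (3/7) = 343/3.
2⁵ = 32 < 343/3 ≤ 243 = 3⁵, so L = 3.

3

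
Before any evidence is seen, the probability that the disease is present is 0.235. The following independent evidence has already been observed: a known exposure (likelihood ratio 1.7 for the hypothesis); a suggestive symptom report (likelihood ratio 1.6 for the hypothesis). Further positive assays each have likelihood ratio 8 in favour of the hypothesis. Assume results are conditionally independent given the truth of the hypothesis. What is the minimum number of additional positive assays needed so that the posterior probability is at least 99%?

Prior odds = 0.235/0.765 = 47/153.
Combined Bayes factor of the evidence already in hand = 1.7 × 1.6 = 2.72.
Odds after that evidence = (47/153) × 2.72 = 188/225.
Target odds = 0.99/0.01 = 99.
Need 8ⁿ ≥ 99 ÷ (188/225) = 22275/188.
8² = 64 falls short of 22275/188 but 8³ = 512 reaches it, so n = 3.

3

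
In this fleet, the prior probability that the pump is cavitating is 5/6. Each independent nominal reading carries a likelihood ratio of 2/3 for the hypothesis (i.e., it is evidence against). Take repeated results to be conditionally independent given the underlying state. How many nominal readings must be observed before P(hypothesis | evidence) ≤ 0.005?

Prior odds = (5/6)/(1/6) = 5.
Likelihood ratio per nominal reading = 2/3.
Target posterior odds = 0.005/0.995 = 1/199.
Need 5 × (2/3)ⁿ ≤ 1/199, i.e. (2/3)ⁿ ≤ 1/995.
(2/3)¹⁷ = 131072/129140163 is still above 1/995 but (2/3)¹⁸ = 262144/387420489 is at or below it, so n = 18.

18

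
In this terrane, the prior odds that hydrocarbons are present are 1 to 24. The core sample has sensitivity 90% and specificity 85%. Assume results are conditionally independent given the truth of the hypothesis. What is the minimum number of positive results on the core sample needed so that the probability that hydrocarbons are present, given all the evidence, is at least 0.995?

Prior odds = 1/24.
False-positive rate = 1 − 0.85 = 0.15; likelihood ratio of a positive = 0.9/0.15 = 6.
Target posterior odds = 0.995/0.005 = 199.
Require 6ⁿ ≥ 199 ÷ (1/24) = 4776.
6⁴ = 1296 falls short of 4776 but 6⁵ = 7776 reaches it, so n = 5.

5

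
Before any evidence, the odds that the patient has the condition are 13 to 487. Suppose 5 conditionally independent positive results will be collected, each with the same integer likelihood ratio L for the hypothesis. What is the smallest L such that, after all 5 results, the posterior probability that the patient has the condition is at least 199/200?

6

Prior odds = 13/487.
Target odds = 0.995/0.005 = 199.
Need L⁵ ≥ 199 ÷ (13/487) = 96913/13.
5⁵ = 3125 < 96913/13 ≤ 7776 = 6⁵, so L = 6.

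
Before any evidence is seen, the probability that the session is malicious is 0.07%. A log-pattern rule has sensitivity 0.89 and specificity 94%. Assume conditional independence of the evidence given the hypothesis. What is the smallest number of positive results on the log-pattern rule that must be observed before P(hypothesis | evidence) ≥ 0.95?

4

Prior odds = 0.0007/0.9993 = 7/9993.
False-positive rate = 1 − 0.94 = 0.06; likelihood ratio of a positive = 0.89/0.06 = 89/6.
Target odds: 0.95 ÷ 0.05 = 19.
Need (7/9993) × (89/6)ⁿ ≥ 19, i.e. (89/6)ⁿ ≥ 189867/7.
(89/6)³ = 704969/216 falls short of 189867/7 but (89/6)⁴ = 62742241/1296 reaches it, so n = 4.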